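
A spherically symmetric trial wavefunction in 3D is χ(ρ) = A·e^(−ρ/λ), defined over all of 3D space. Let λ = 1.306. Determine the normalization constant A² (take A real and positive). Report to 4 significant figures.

We need A² ∫|f|² 4πρ² dρ = 1, taking the integral from 0 to ∞.
Using ∫₀^∞ ρⁿ e^(−αρ) dρ = n!/αⁿ⁺¹, ∫|χ|² 4πρ² dρ = A²·(π·λ^3).
Plugging in λ = 1.306 yields A = 0.37802.

A^2 ≈ 0.1429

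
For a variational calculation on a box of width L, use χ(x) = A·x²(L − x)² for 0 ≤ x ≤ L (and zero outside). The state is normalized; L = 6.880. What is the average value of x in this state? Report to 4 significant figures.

⟨x⟩ ≈ 3.440

⟨x⟩ = ∫ x |χ|² dx over the full domain.
Expanding the polynomial and integrating term by term, the ratio of the moment integral to the normalization integral gives ⟨x⟩ = L/2.
Putting L = 6.880 gives 3.4400.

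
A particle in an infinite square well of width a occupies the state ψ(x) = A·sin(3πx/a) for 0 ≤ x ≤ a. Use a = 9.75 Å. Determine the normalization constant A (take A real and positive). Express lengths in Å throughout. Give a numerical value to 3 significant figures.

Normalization requires ∫|ψ|² dx = 1, integrated from 0 to a.
With ∫₀^a sin²(nπx/a) dx = a/2, the integral (without the A² prefactor) comes out to a/2.
Plugging in a = 9.75 yields A = 0.4529.

A ≈ 0.453 Å^(-1/2)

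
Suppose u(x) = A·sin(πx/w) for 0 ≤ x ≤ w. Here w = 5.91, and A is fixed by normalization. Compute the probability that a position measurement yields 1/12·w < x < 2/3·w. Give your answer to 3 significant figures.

|u|² is the probability density, so P = ∫_{1/12·w}^{2/3·w} |u|² dx.
Since A² = 1/(w/2), this is the region integral divided by the full normalization integral.
Let t = x/w; then A² and the length scale cancel, so P = ∫_{1/12}^{2/3} sin(π·t)^2 dt ÷ ∫_{0}^{1} sin(π·t)^2 dt.
An antiderivative of sin(π·t)^2 is t/2 - sin(2·π·t)/(4·π); evaluating from 1/12 to 2/3 gives 1/(8·π) + √(3)/(8·π) + 7/24, while the full integral is 1/2.
This works out to P = (3 + 3·√(3) + 7·π)/(12·π).

P ≈ 0.801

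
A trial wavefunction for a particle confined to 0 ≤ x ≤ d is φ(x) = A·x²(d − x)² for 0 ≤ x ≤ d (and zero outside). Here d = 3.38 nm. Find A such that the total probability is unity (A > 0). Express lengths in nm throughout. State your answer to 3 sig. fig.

We need A² ∫|f|² dx = 1, taking the integral from 0 to d.
Carrying out the integral gives A² · d^9/630.
Substituting d = 3.38 gives A² = 0.01094, so A = 0.1046.

A ≈ 0.105 nm^(-9/2)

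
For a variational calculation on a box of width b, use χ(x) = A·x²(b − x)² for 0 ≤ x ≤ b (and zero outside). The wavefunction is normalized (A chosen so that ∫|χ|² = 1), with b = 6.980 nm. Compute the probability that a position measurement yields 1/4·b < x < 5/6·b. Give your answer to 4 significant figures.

The probability is P = ∫ |χ|² dx over [1/4·b, 5/6·b].
With A² fixed by ∫|χ|² = 1, i.e. A² = (b^9/630)^(−1), substitute and integrate.
Substituting u = x/b, A² and the length scale cancel in the ratio: P = ∫_{1/4}^{5/6} u^4·(1 - u)^4 du / ∫_{0}^{1} u^4·(1 - u)^4 du.
An antiderivative of u^4·(1 - u)^4 is u^5·(70·u^4 - 315·u^3 + 540·u^2 - 420·u + 126)/630; evaluating from 1/4 to 5/6 gives ≈ 0.00149543, while the full integral is 1/630.
Evaluating gives P = 0.94212.

P ≈ 0.9421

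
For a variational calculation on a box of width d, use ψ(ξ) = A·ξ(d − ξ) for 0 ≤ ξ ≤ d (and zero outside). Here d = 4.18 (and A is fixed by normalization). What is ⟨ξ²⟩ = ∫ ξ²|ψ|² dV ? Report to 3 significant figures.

⟨ξ^2⟩ ≈ 4.99

⟨ξ²⟩ = ∫ ξ^2 |ψ|² dξ over the full domain.
Evaluating both integrals, ⟨ξ²⟩ = 2·d^2/7.
Putting d = 4.18 gives 4.992.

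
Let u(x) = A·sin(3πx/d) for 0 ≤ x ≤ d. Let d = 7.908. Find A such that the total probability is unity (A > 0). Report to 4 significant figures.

Require ∫ |u|² dx = 1 over the whole domain.
Using sin²θ = (1 − cos 2θ)/2, carrying out the integral gives A² · d/2.
Hence A² = 1/[d/2].
With d = 7.908: A² = 0.25291 and A = 0.50290.

A ≈ 0.5029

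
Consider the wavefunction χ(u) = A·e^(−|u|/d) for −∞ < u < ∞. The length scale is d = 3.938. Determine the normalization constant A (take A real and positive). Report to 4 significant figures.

A ≈ 0.5039

The normalization condition is ∫|χ|² du = 1 from −∞ to ∞.
Using ∫₀^∞ uⁿ e^(−αu) du = n!/αⁿ⁺¹, with χ = A·e^(−|u|/d), the integral evaluates to A²·[d].
Setting this equal to 1 gives A² = 1/(d).
Substituting d = 3.938 gives A² = 0.25394, so A = 0.50392.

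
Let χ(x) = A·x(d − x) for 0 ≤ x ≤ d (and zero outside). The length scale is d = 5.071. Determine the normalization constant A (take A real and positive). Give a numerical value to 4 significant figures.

Normalization requires ∫|χ|² dx = 1, integrated from 0 to d.
The integral (without the A² prefactor) comes out to d^5/30.
Substituting d = 5.071 gives A² = 0.0089465, so A = 0.094586.

A ≈ 0.09459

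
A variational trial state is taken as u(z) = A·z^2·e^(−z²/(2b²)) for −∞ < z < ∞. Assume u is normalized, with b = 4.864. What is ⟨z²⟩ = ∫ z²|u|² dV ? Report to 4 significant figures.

⟨z^2⟩ ≈ 59.15

The expectation value is the |u|²-weighted average of z^2: ∫ z^2|u|² dz.
The ratio of the moment integral to the normalization integral gives ⟨z²⟩ = 5·b^2/2.
Putting b = 4.864 gives 59.146.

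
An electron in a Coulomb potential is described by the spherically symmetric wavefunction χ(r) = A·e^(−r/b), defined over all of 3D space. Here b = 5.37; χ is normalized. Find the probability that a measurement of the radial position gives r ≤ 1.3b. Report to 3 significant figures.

P ≈ 0.482

Integrate the radial probability density 4πr²|χ|² over r ≤ 1.3b.
A² is fixed by ∫₀^∞ 4πr²|χ|² dr = 1, i.e. A² = (π·b^3)^(−1).
Let u = r/b; then A², 4π and the length scale all cancel, so P = ∫_{0}^{1.3} u^2·e^(-2·u) du ÷ ∫_{0}^{∞} u^2·e^(-2·u) du.
An antiderivative of u^2·e^(-2·u) is -(2·u^2 + 2·u + 1)·e^(-2·u)/4; evaluating from 0 to 1.3 gives 1/4 - 349·e^(-13/5)/200, while the full integral is 1/4.
This evaluates to P = 0.4816.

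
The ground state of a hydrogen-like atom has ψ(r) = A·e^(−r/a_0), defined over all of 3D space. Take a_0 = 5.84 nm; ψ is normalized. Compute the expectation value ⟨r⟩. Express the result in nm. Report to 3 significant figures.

⟨r⟩ ≈ 8.76 nm

By definition ⟨r⟩ = ∫ r |ψ(r)|² 4πr² dr.
Since the A² factors cancel between numerator and denominator, ⟨r⟩ = 3·a_0/2.
Putting a_0 = 5.84 gives 8.760.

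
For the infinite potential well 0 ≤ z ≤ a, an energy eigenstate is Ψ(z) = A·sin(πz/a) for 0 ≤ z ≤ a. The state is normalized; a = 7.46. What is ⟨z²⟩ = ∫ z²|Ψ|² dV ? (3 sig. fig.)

The expectation value is the |Ψ|²-weighted average of z^2: ∫ z^2|Ψ|² dz.
With ∫₀^a sin²(nπz/a) dz = a/2, evaluating both integrals, ⟨z²⟩ = -a^2/(2·π^2) + a^2/3.
Putting a = 7.46 gives 15.73.

⟨z^2⟩ ≈ 15.7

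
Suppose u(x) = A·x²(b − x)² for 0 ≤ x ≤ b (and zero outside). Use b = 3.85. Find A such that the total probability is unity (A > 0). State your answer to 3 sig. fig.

Require ∫ |u|² dx = 1 over the whole domain.
Expanding the polynomial and integrating term by term, with u = A·x²(b − x)², the integral evaluates to A²·[b^9/630].
Hence A² = 1/[b^9/630].
With b = 3.85: A² = 0.003390 and A = 0.05822.

A ≈ 0.0582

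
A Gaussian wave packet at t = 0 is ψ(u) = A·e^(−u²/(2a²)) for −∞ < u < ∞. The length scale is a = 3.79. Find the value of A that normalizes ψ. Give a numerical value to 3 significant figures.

Normalization requires ∫|ψ|² du = 1, integrated from −∞ to ∞.
With ∫_{−∞}^{∞} u^(2m) e^(−αu²) du = (2m−1)!!·√π / (2^m α^(m+1/2)), carrying out the integral gives A² · √(π)·a.
With a = 3.79: A² = 0.1489 and A = 0.3858.

A ≈ 0.386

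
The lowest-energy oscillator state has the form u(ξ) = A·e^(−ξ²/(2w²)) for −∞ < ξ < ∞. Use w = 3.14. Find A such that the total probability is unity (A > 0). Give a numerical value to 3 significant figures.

A ≈ 0.424

Normalization requires ∫|u|² dξ = 1, integrated from −∞ to ∞.
With u = A·e^(−ξ²/(2w²)), the integral evaluates to A²·[√(π)·w].
Plugging in w = 3.14 yields A = 0.4239.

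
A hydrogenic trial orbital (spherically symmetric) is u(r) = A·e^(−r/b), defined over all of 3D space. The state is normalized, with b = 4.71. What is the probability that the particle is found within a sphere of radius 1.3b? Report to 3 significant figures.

P ≈ 0.482

With dV = 4πr²dr, the probability is ∫|u|² dV over r ≤ 1.3b.
A² is fixed by ∫₀^∞ 4πr²|u|² dr = 1, i.e. A² = (π·b^3)^(−1).
Let t = r/b; then A², 4π and the length scale all cancel, so P = ∫_{0}^{1.3} t^2·e^(-2·t) dt ÷ ∫_{0}^{∞} t^2·e^(-2·t) dt.
An antiderivative of t^2·e^(-2·t) is -(2·t^2 + 2·t + 1)·e^(-2·t)/4; evaluating from 0 to 1.3 gives 1/4 - 349·e^(-13/5)/200, while the full integral is 1/4.
Taking the ratio yields P = 0.4816.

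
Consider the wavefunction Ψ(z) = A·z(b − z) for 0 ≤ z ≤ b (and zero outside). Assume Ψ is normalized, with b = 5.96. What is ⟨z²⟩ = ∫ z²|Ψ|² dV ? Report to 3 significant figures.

The expectation value is the |Ψ|²-weighted average of z^2: ∫ z^2|Ψ|² dz.
Expanding the polynomial and integrating term by term, evaluating both integrals, ⟨z²⟩ = 2·b^2/7.
Putting b = 5.96 gives 10.15.

⟨z^2⟩ ≈ 10.1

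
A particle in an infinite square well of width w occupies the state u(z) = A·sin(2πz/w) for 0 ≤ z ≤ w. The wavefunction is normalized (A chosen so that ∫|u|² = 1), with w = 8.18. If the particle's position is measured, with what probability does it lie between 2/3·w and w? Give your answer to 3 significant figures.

The probability is P = ∫ |u|² dz over [2/3·w, w].
The normalization integral ∫|u|²dz over the whole domain equals w/2·A², and A² cancels in the ratio.
Substituting t = z/w, A² and the length scale cancel in the ratio: P = ∫_{2/3}^{1} sin(2·π·t)^2 dt / ∫_{0}^{1} sin(2·π·t)^2 dt.
Using ∫ sin(2·π·t)^2 dt = t/2 - sin(4·π·t)/(8·π), the numerator is √(3)/(16·π) + 1/6 and the denominator is 1/2.
This works out to P = (√(3)/8 + π/3)/π.

P ≈ 0.402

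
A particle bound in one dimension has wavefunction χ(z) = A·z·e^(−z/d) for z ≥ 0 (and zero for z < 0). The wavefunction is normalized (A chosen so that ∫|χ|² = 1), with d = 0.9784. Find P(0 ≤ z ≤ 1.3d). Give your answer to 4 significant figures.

|χ|² is the probability density, so P = ∫_{0}^{1.3d} |χ|² dz.
The normalization integral ∫|χ|²dz over the whole domain equals d^3/4·A², and A² cancels in the ratio.
In terms of u = z/d (A² and the length scale cancel between numerator and denominator), P = [∫_{0}^{1.3} u^2·e^(-2·u) du] / [∫_{0}^{∞} u^2·e^(-2·u) du].
With ∫ u^2·e^(-2·u) du = -(2·u^2 + 2·u + 1)·e^(-2·u)/4 + C, the region integral is 1/4 - 349·e^(-13/5)/200 and the full one is 1/4.
This works out to P = 0.48157.

P ≈ 0.4816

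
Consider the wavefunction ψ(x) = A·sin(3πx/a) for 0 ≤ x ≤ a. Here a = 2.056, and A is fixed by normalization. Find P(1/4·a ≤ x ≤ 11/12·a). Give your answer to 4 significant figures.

P = ∫_{1/4·a}^{11/12·a} |ψ(x)|² dx.
With A² fixed by ∫|ψ|² = 1, i.e. A² = (a/2)^(−1), substitute and integrate.
Substituting u = x/a, A² and the length scale cancel in the ratio: P = ∫_{1/4}^{11/12} sin(3·π·u)^2 du / ∫_{0}^{1} sin(3·π·u)^2 du.
Using ∫ sin(3·π·u)^2 du = u/2 - sin(6·π·u)/(12·π), the numerator is 1/3 and the denominator is 1/2.
The result is P = 2/3.

P ≈ 0.6667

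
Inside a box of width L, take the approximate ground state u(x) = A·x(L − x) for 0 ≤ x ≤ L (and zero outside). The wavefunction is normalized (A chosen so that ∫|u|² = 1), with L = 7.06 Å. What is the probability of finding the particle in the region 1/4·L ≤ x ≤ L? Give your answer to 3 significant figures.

P = ∫_{1/4·L}^{L} |u(x)|² dx.
The normalization integral ∫|u|²dx over the whole domain equals L^5/30·A², and A² cancels in the ratio.
Let t = x/L; then A² and the length scale cancel, so P = ∫_{1/4}^{1} t^2·(1 - t)^2 dt ÷ ∫_{0}^{1} t^2·(1 - t)^2 dt.
Using ∫ t^2·(1 - t)^2 dt = t^3·(6·t^2 - 15·t + 10)/30, the numerator is 153/5120 and the denominator is 1/30.
Evaluating gives P = 459/512.

P ≈ 0.896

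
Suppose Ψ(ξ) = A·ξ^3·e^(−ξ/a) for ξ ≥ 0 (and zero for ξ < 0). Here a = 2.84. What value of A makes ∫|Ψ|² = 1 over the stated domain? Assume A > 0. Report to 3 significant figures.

A ≈ 0.0109

We need A² ∫|f|² dξ = 1, taking the integral from 0 to ∞.
∫|Ψ|² dξ = A²·(45·a^7/8).
Setting this equal to 1 gives A² = 1/(45·a^7/8).
Substituting a = 2.84 gives A² = 0.0001193, so A = 0.01092.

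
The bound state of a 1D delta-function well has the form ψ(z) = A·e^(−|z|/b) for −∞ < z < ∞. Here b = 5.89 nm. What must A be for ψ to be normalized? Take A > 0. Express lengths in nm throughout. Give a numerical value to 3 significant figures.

We need A² ∫|f|² dz = 1, taking the integral from −∞ to ∞.
Recall ∫₀^∞ z^m e^(−z/β) dz = m!·β^(m+1), with ψ = A·e^(−|z|/b), the integral evaluates to A²·[b].
Substituting b = 5.89 gives A² = 0.1698, so A = 0.4120.

A ≈ 0.412 nm^(-1/2)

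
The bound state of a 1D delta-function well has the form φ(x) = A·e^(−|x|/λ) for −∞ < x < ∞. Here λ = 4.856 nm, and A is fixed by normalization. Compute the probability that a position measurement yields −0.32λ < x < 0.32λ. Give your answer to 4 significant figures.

|φ|² is the probability density, so P = ∫_{−0.32λ}^{0.32λ} |φ|² dx.
The normalization integral ∫|φ|²dx over the whole domain equals λ·A², and A² cancels in the ratio.
Both integrals are even about x = 0, so only the x ≥ 0 halves are needed (the factors of 2 cancel). Let u = x/λ; then A² and the length scale cancel, so P = ∫_{0}^{0.32} e^(-2·u) du ÷ ∫_{0}^{∞} e^(-2·u) du.
Using ∫ e^(-2·u) du = -e^(-2·u)/2, the numerator is 1/2 - e^(-16/25)/2 and the denominator is 1/2.
This works out to P = 0.47271.

P ≈ 0.4727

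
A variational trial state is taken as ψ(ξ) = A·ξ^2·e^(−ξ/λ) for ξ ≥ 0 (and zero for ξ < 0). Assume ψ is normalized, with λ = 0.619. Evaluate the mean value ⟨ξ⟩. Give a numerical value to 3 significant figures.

⟨ξ⟩ = ∫ ξ |ψ|² dξ over the full domain.
Evaluating both integrals, ⟨ξ⟩ = 5·λ/2.
With λ = 0.619, ⟨ξ⟩ = 1.548.

⟨ξ⟩ ≈ 1.55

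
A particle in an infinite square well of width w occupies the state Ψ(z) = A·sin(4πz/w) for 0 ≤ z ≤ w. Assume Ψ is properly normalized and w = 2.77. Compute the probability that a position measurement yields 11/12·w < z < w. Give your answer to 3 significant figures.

P = ∫_{11/12·w}^{w} |Ψ(z)|² dz.
The normalization integral ∫|Ψ|²dz over the whole domain equals w/2·A², and A² cancels in the ratio.
Substituting u = z/w, A² and the length scale cancel in the ratio: P = ∫_{11/12}^{1} sin(4·π·u)^2 du / ∫_{0}^{1} sin(4·π·u)^2 du.
With ∫ sin(4·π·u)^2 du = u/2 - sin(4·π·u)·cos(4·π·u)/(8·π) + C, the region integral is -√(3)/(32·π) + 1/24 and the full one is 1/2.
Taking the ratio, P = (-√(3)/16 + π/12)/π.

P ≈ 0.0489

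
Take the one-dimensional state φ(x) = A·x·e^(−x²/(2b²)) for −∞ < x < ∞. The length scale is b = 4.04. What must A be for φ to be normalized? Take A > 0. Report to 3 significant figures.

We need A² ∫|f|² dx = 1, taking the integral from −∞ to ∞.
Using the Gaussian integral ∫_{−∞}^{∞} e^(−αx²) dx = √(π/α), carrying out the integral gives A² · √(π)·b^3/2.
So A² = (√(π)·b^3/2)^(−1).
Plugging in b = 4.04 yields A = 0.1308.

A ≈ 0.131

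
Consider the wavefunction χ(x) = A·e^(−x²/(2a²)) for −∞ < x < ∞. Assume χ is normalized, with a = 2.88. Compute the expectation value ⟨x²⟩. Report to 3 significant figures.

⟨x^2⟩ ≈ 4.15

By definition ⟨x²⟩ = ∫ x^2 |χ(x)|² dx.
With ∫_{−∞}^{∞} x^(2m) e^(−αx²) dx = (2m−1)!!·√π / (2^m α^(m+1/2)), evaluating both integrals, ⟨x²⟩ = a^2/2.
With a = 2.88, ⟨x^2⟩ = 4.147.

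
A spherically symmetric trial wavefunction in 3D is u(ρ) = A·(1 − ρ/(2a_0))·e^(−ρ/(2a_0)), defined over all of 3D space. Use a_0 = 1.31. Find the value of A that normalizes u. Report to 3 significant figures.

A ≈ 0.133

Require ∫ |u|² 4πρ² dρ = 1 over the whole domain.
The angular integral contributes 4π, leaving ∫₀^∞ ρ²|u|² dρ.
Carrying out the integral gives A² · 8·π·a_0^3.
So A² = (8·π·a_0^3)^(−1).
Substituting a_0 = 1.31 gives A² = 0.01770, so A = 0.1330.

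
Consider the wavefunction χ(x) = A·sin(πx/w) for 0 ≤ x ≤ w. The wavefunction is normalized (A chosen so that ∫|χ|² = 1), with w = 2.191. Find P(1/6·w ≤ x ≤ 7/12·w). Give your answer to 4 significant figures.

P ≈ 0.6341

|χ|² is the probability density, so P = ∫_{1/6·w}^{7/12·w} |χ|² dx.
The normalization integral ∫|χ|²dx over the whole domain equals w/2·A², and A² cancels in the ratio.
In terms of u = x/w (A² and the length scale cancel between numerator and denominator), P = [∫_{1/6}^{7/12} sin(π·u)^2 du] / [∫_{0}^{1} sin(π·u)^2 du].
An antiderivative of sin(π·u)^2 is u/2 - sin(2·π·u)/(4·π); evaluating from 1/6 to 7/12 gives 1/(8·π) + √(3)/(8·π) + 5/24, while the full integral is 1/2.
This works out to P = (3 + 3·√(3) + 5·π)/(12·π).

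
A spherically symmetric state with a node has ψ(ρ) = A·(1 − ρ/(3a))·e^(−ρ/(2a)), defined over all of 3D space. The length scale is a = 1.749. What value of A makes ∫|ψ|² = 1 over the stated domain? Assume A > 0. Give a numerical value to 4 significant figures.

A ≈ 0.1494

Require ∫ |ψ|² 4πρ² dρ = 1 over the whole domain.
Using ∫₀^∞ ρⁿ e^(−αρ) dρ = n!/αⁿ⁺¹, the integral (without the A² prefactor) comes out to 8·π·a^3/3.
Hence A² = 1/[8·π·a^3/3].
Plugging in a = 1.749 yields A = 0.14937.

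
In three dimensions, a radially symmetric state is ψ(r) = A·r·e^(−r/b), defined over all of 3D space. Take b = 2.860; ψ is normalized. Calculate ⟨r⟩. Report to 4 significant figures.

⟨r⟩ ≈ 7.150

The expectation value is the |ψ|²-weighted average of r: ∫ r|ψ|² 4πr² dr.
Evaluating both integrals, ⟨r⟩ = 5·b/2.
With b = 2.860, ⟨r⟩ = 7.1500.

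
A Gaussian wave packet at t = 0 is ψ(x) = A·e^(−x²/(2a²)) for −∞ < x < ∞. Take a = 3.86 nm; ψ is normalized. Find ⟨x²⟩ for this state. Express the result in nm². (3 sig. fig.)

⟨x²⟩ = ∫ x^2 |ψ|² dx over the full domain.
Using the Gaussian integral ∫_{−∞}^{∞} e^(−αx²) dx = √(π/α), since the A² factors cancel between numerator and denominator, ⟨x²⟩ = a^2/2.
With a = 3.86, ⟨x^2⟩ = 7.450.

⟨x^2⟩ ≈ 7.45 nm^2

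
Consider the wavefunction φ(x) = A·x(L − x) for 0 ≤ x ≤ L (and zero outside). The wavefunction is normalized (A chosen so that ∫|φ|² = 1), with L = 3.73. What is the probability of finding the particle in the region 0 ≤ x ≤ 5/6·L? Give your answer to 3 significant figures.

P = ∫_{0}^{5/6·L} |φ(x)|² dx.
Since A² = 1/(L^5/30), this is the region integral divided by the full normalization integral.
Let u = x/L; then A² and the length scale cancel, so P = ∫_{0}^{5/6} u^2·(1 - u)^2 du ÷ ∫_{0}^{1} u^2·(1 - u)^2 du.
An antiderivative of u^2·(1 - u)^2 is u^3·(6·u^2 - 15·u + 10)/30; evaluating from 0 to 5/6 gives 125/3888, while the full integral is 1/30.
The result is P = 625/648.

P ≈ 0.965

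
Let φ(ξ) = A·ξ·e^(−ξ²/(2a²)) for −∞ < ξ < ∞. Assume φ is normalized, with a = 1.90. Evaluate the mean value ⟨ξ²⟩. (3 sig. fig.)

By definition ⟨ξ²⟩ = ∫ ξ^2 |φ(ξ)|² dξ.
Differentiating ∫e^(−αξ²) dξ = √(π/α) under α to get the higher moments, the ratio of the moment integral to the normalization integral gives ⟨ξ²⟩ = 3·a^2/2.
Putting a = 1.90 gives 5.415.

⟨ξ^2⟩ ≈ 5.42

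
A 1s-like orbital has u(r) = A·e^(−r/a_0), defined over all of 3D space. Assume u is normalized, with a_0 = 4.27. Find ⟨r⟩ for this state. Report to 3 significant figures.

By definition ⟨r⟩ = ∫ r |u(r)|² 4πr² dr.
Using ∫₀^∞ rⁿ e^(−αr) dr = n!/αⁿ⁺¹, since the A² factors cancel between numerator and denominator, ⟨r⟩ = 3·a_0/2.
With a_0 = 4.27, ⟨r⟩ = 6.405.

⟨r⟩ ≈ 6.41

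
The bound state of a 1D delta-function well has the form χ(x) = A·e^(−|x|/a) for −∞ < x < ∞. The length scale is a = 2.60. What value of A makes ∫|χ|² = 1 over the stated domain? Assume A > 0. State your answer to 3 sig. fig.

A ≈ 0.620

The normalization condition is ∫|χ|² dx = 1 from −∞ to ∞.
Recall ∫₀^∞ x^m e^(−x/β) dx = m!·β^(m+1), with χ = A·e^(−|x|/a), the integral evaluates to A²·[a].
Setting this equal to 1 gives A² = 1/(a).
Plugging in a = 2.60 yields A = 0.6202.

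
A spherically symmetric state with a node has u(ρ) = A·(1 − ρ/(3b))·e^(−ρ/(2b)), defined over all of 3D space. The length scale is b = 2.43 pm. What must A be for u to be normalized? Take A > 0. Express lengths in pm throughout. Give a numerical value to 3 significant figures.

A ≈ 0.0912 pm^(-3/2)

Normalization requires ∫|u|² 4πρ² dρ = 1, integrated from 0 to ∞.
∫|u|² 4πρ² dρ = A²·(8·π·b^3/3).
Setting this equal to 1 gives A² = 1/(8·π·b^3/3).
Plugging in b = 2.43 yields A = 0.09121.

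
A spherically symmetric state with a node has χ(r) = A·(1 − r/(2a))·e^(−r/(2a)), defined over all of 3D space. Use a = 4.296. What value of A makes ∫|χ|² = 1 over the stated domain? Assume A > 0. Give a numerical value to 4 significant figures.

A ≈ 0.02240

Normalization requires ∫|χ|² 4πr² dr = 1, integrated from 0 to ∞.
In 3D with spherical symmetry the volume element is 4πr² dr.
With ∫₀^∞ r^4 e^(−αr) dr = 4!/α^5, carrying out the integral gives A² · 8·π·a^3.
So A² = (8·π·a^3)^(−1).
Plugging in a = 4.296 yields A = 0.022402.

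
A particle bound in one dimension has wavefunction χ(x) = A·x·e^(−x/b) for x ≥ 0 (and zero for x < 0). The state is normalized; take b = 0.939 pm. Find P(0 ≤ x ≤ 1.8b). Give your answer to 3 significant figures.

P = ∫_{0}^{1.8b} |χ(x)|² dx.
With A² fixed by ∫|χ|² = 1, i.e. A² = (b^3/4)^(−1), substitute and integrate.
In terms of u = x/b (A² and the length scale cancel between numerator and denominator), P = [∫_{0}^{1.8} u^2·e^(-2·u) du] / [∫_{0}^{∞} u^2·e^(-2·u) du].
With ∫ u^2·e^(-2·u) du = -(2·u^2 + 2·u + 1)·e^(-2·u)/4 + C, the region integral is 1/4 - 277·e^(-18/5)/100 and the full one is 1/4.
The result is P = 0.6973.

P ≈ 0.697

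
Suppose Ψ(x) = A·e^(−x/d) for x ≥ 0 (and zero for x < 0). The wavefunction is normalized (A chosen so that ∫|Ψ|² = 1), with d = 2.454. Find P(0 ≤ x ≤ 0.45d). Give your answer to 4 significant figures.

P ≈ 0.5934

The probability is P = ∫ |Ψ|² dx over [0, 0.45d].
With A² fixed by ∫|Ψ|² = 1, i.e. A² = (d/2)^(−1), substitute and integrate.
In terms of u = x/d (A² and the length scale cancel between numerator and denominator), P = [∫_{0}^{0.45} e^(-2·u) du] / [∫_{0}^{∞} e^(-2·u) du].
With ∫ e^(-2·u) du = -e^(-2·u)/2 + C, the region integral is 1/2 - e^(-9/10)/2 and the full one is 1/2.
Taking the ratio, P = 0.59343.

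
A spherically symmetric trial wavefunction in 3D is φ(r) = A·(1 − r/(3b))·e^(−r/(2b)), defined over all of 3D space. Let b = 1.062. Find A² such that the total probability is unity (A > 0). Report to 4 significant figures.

Normalization requires ∫|φ|² 4πr² dr = 1, integrated from 0 to ∞.
(Spherical symmetry: dV = 4πr² dr.)
Carrying out the integral gives A² · 8·π·b^3/3.
Hence A² = 1/[8·π·b^3/3].
With b = 1.062: A² = 0.099657 and A = 0.31568.

A^2 ≈ 0.09966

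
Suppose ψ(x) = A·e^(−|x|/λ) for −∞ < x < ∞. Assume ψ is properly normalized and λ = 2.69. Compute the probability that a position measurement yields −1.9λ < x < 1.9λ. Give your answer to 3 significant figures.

P ≈ 0.978

|ψ|² is the probability density, so P = ∫_{−1.9λ}^{1.9λ} |ψ|² dx.
With A² fixed by ∫|ψ|² = 1, i.e. A² = (λ)^(−1), substitute and integrate.
By symmetry take twice the x ≥ 0 contribution in numerator and denominator; the 2's cancel. Substituting u = x/λ, A² and the length scale cancel in the ratio: P = ∫_{0}^{1.9} e^(-2·u) du / ∫_{0}^{∞} e^(-2·u) du.
With ∫ e^(-2·u) du = -e^(-2·u)/2 + C, the region integral is 1/2 - e^(-19/5)/2 and the full one is 1/2.
The result is P = 0.9776.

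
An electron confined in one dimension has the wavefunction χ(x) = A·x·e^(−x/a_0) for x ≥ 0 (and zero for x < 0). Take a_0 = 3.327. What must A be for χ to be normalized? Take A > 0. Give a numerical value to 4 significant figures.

Require ∫ |χ|² dx = 1 over the whole domain.
Recall ∫₀^∞ x^m e^(−x/β) dx = m!·β^(m+1), ∫|χ|² dx = A²·(a_0^3/4).
So A² = (a_0^3/4)^(−1).
With a_0 = 3.327: A² = 0.10862 and A = 0.32957.

A ≈ 0.3296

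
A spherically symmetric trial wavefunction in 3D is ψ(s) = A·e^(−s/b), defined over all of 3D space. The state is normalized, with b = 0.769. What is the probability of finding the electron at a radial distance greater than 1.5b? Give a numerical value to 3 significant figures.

Integrate the radial probability density 4πs²|ψ|² over s > 1.5b.
The full normalization integral is A²·[π·b^3] = 1, fixing A².
Let u = s/b; then A², 4π and the length scale all cancel, so P = ∫_{1.5}^{∞} u^2·e^(-2·u) du ÷ ∫_{0}^{∞} u^2·e^(-2·u) du.
An antiderivative of u^2·e^(-2·u) is -(2·u^2 + 2·u + 1)·e^(-2·u)/4; evaluating from 1.5 to ∞ gives 17·e^(-3)/8, while the full integral is 1/4.
The region integral divided by the full integral gives P = 0.4232.

P ≈ 0.423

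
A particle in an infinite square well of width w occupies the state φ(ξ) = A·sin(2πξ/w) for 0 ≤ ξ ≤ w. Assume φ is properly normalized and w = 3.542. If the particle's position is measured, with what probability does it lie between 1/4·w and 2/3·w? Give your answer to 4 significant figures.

P = ∫_{1/4·w}^{2/3·w} |φ(ξ)|² dξ.
Since A² = 1/(w/2), this is the region integral divided by the full normalization integral.
Substituting u = ξ/w, A² and the length scale cancel in the ratio: P = ∫_{1/4}^{2/3} sin(2·π·u)^2 du / ∫_{0}^{1} sin(2·π·u)^2 du.
An antiderivative of sin(2·π·u)^2 is u/2 - sin(4·π·u)/(8·π); evaluating from 1/4 to 2/3 gives -√(3)/(16·π) + 5/24, while the full integral is 1/2.
Evaluating gives P = -√(3)/(8·π) + 5/12.

P ≈ 0.3478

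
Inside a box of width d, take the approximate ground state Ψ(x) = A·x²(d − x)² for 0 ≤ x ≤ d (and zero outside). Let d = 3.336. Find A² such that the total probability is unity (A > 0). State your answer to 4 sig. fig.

The normalization condition is ∫|Ψ|² dx = 1 from 0 to d.
Expanding the polynomial and integrating term by term, with Ψ = A·x²(d − x)², the integral evaluates to A²·[d^9/630].
Plugging in d = 3.336 yields A = 0.11096.

A^2 ≈ 0.01231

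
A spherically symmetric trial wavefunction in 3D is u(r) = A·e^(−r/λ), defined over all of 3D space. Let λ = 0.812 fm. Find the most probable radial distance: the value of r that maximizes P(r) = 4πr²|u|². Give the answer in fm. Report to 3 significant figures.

Differentiate P(r) = 4πr²|u|² with respect to r and set to zero.
Solving yields r = λ.
With λ = 0.812, the most probable radial distance is 0.8120 fm.

r ≈ 0.812 fm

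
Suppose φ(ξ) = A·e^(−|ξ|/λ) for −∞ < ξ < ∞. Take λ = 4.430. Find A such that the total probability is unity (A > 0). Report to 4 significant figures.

The normalization condition is ∫|φ|² dξ = 1 from −∞ to ∞.
∫|φ|² dξ = A²·(λ).
Setting this equal to 1 gives A² = 1/(λ).
With λ = 4.430: A² = 0.22573 and A = 0.47511.

A ≈ 0.4751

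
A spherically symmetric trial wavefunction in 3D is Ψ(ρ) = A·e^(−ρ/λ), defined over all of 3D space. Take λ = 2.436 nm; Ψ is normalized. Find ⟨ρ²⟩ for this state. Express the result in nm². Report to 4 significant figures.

⟨ρ^2⟩ ≈ 17.80 nm^2

By definition ⟨ρ²⟩ = ∫ ρ^2 |Ψ(ρ)|² 4πρ² dρ.
The ratio of the moment integral to the normalization integral gives ⟨ρ²⟩ = 3·λ^2.
Putting λ = 2.436 gives 17.802.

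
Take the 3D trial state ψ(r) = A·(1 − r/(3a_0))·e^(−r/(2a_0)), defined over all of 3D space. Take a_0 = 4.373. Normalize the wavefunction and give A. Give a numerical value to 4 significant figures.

A ≈ 0.03778

Require ∫ |ψ|² 4πr² dr = 1 over the whole domain.
In 3D with spherical symmetry the volume element is 4πr² dr.
The integral (without the A² prefactor) comes out to 8·π·a_0^3/3.
With a_0 = 4.373: A² = 0.0014274 and A = 0.037781.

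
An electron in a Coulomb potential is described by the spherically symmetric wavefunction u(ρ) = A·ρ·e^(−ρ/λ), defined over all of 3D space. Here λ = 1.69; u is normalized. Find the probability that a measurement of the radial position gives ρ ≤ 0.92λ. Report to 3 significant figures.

Integrate the radial probability density 4πρ²|u|² over ρ ≤ 0.92λ.
A² is fixed by ∫₀^∞ 4πρ²|u|² dρ = 1, i.e. A² = (3·π·λ^5)^(−1).
Let t = ρ/λ; then A², 4π and the length scale all cancel, so P = ∫_{0}^{0.92} t^4·e^(-2·t) dt ÷ ∫_{0}^{∞} t^4·e^(-2·t) dt.
An antiderivative of t^4·e^(-2·t) is -(t^4/2 + t^3 + 3·t^2/2 + 3·t/2 + 3/4)·e^(-2·t); evaluating from 0 to 0.92 gives ≈ 0.029527, while the full integral is 3/4.
The region integral divided by the full integral gives P = 0.03937.

P ≈ 0.0394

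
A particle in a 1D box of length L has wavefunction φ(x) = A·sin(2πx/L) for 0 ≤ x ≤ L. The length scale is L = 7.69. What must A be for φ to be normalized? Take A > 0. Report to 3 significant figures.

A ≈ 0.510

Normalization requires ∫|φ|² dx = 1, integrated from 0 to L.
With ∫₀^L sin²(nπx/L) dx = L/2, the integral (without the A² prefactor) comes out to L/2.
Hence A² = 1/[L/2].
With L = 7.69: A² = 0.2601 and A = 0.5100.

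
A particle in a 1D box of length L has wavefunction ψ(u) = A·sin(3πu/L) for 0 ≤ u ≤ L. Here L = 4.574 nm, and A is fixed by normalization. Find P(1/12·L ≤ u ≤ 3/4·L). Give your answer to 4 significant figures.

P = ∫_{1/12·L}^{3/4·L} |ψ(u)|² du.
The normalization integral ∫|ψ|²du over the whole domain equals L/2·A², and A² cancels in the ratio.
Let t = u/L; then A² and the length scale cancel, so P = ∫_{1/12}^{3/4} sin(3·π·t)^2 dt ÷ ∫_{0}^{1} sin(3·π·t)^2 dt.
Using ∫ sin(3·π·t)^2 dt = t/2 - sin(6·π·t)/(12·π), the numerator is 1/3 and the denominator is 1/2.
This works out to P = 2/3.

P ≈ 0.6667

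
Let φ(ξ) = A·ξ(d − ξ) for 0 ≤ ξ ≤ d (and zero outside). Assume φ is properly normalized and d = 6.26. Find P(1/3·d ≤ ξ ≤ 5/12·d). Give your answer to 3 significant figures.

P ≈ 0.137

P = ∫_{1/3·d}^{5/12·d} |φ(ξ)|² dξ.
Since A² = 1/(d^5/30), this is the region integral divided by the full normalization integral.
Substituting u = ξ/d, A² and the length scale cancel in the ratio: P = ∫_{1/3}^{5/12} u^2·(1 - u)^2 du / ∫_{0}^{1} u^2·(1 - u)^2 du.
Using ∫ u^2·(1 - u)^2 du = u^3·(6·u^2 - 15·u + 10)/30, the numerator is ≈ 0.0045581 and the denominator is 1/30.
Taking the ratio, P = 0.1367.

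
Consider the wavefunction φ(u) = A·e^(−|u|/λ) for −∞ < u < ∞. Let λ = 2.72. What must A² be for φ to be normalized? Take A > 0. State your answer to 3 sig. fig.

A^2 ≈ 0.368

We need A² ∫|f|² du = 1, taking the integral from −∞ to ∞.
With ∫₀^∞ u^0 e^(−αu) du = 0!/α^1, the integral (without the A² prefactor) comes out to λ.
Substituting λ = 2.72 gives A² = 0.3676, so A = 0.6063.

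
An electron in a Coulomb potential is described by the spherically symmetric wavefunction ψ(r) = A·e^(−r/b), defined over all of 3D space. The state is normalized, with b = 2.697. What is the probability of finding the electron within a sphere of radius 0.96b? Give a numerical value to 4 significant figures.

P = ∫ |ψ|² 4πr² dr over r ≤ 0.96b.
A² is fixed by ∫₀^∞ 4πr²|ψ|² dr = 1, i.e. A² = (π·b^3)^(−1).
Let u = r/b; then A², 4π and the length scale all cancel, so P = ∫_{0}^{0.96} u^2·e^(-2·u) du ÷ ∫_{0}^{∞} u^2·e^(-2·u) du.
An antiderivative of u^2·e^(-2·u) is -(2·u^2 + 2·u + 1)·e^(-2·u)/4; evaluating from 0 to 0.96 gives 1/4 - 2977·e^(-48/25)/2500, while the full integral is 1/4.
Taking the ratio yields P = 0.30168.

P ≈ 0.3017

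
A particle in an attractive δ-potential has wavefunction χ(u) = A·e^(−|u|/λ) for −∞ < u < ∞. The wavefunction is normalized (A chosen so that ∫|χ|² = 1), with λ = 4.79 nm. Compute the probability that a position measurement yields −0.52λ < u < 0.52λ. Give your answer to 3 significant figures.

The probability is P = ∫ |χ|² du over [−0.52λ, 0.52λ].
The normalization integral ∫|χ|²du over the whole domain equals λ·A², and A² cancels in the ratio.
Both integrals are even about u = 0, so only the u ≥ 0 halves are needed (the factors of 2 cancel). Let t = u/λ; then A² and the length scale cancel, so P = ∫_{0}^{0.52} e^(-2·t) dt ÷ ∫_{0}^{∞} e^(-2·t) dt.
With ∫ e^(-2·t) dt = -e^(-2·t)/2 + C, the region integral is 1/2 - e^(-26/25)/2 and the full one is 1/2.
Evaluating gives P = 0.6465.

P ≈ 0.647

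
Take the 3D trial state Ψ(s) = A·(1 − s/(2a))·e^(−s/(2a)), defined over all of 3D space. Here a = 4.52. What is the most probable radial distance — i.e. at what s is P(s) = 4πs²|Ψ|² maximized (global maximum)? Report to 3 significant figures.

s ≈ 23.7

Set d/ds [P(s) = 4πs²|Ψ|²] = 0 and solve for s > 0.
This gives s = a·(√(5) + 3).
With a = 4.52, the most probable radial distance is 23.67.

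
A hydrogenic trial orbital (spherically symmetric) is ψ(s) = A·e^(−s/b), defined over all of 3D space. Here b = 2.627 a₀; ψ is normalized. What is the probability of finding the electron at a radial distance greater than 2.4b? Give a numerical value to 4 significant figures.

Integrate the radial probability density 4πs²|ψ|² over s > 2.4b.
Normalization gives A² = 1/(π·b^3).
Let u = s/b; then A², 4π and the length scale all cancel, so P = ∫_{2.4}^{∞} u^2·e^(-2·u) du ÷ ∫_{0}^{∞} u^2·e^(-2·u) du.
With ∫ u^2·e^(-2·u) du = -(2·u^2 + 2·u + 1)·e^(-2·u)/4 + C, the region integral is 433·e^(-24/5)/100 and the full one is 1/4.
The region integral divided by the full integral gives P = 0.14254.

P ≈ 0.1425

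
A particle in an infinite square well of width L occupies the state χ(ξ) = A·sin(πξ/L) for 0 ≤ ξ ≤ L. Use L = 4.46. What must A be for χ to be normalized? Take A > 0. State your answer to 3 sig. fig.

We need A² ∫|f|² dξ = 1, taking the integral from 0 to L.
Using sin²θ = (1 − cos 2θ)/2, carrying out the integral gives A² · L/2.
Hence A² = 1/[L/2].
With L = 4.46: A² = 0.4484 and A = 0.6696.

A ≈ 0.670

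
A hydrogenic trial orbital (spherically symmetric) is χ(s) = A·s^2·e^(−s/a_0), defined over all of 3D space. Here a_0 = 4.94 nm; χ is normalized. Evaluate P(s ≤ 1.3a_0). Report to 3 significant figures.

P ≈ 0.0172

P = ∫ |χ|² 4πs² ds over s ≤ 1.3a_0.
A² is fixed by ∫₀^∞ 4πs²|χ|² ds = 1, i.e. A² = (45·π·a_0^7/2)^(−1).
In terms of u = s/a_0 (A², 4π and the length scale all cancel between numerator and denominator), P = [∫_{0}^{1.3} u^6·e^(-2·u) du] / [∫_{0}^{∞} u^6·e^(-2·u) du].
Using ∫ u^6·e^(-2·u) du = -(4·u^6 + 12·u^5 + 30·u^4 + 60·u^3 + 90·u^2 + 90·u + 45)·e^(-2·u)/8, the numerator is ≈ 0.096582 and the denominator is 45/8.
This evaluates to P = 0.01717.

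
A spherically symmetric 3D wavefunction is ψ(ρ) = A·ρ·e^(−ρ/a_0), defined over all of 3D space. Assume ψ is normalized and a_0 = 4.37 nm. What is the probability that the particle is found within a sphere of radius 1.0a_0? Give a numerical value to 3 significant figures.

P ≈ 0.0527

With dV = 4πρ²dρ, the probability is ∫|ψ|² dV over ρ ≤ 1.0a_0.
Normalization gives A² = 1/(3·π·a_0^5).
Let u = ρ/a_0; then A², 4π and the length scale all cancel, so P = ∫_{0}^{1.0} u^4·e^(-2·u) du ÷ ∫_{0}^{∞} u^4·e^(-2·u) du.
Using ∫ u^4·e^(-2·u) du = -(u^4/2 + u^3 + 3·u^2/2 + 3·u/2 + 3/4)·e^(-2·u), the numerator is 3/4 - 21·e^(-2)/4 and the denominator is 3/4.
This evaluates to P = 0.05265.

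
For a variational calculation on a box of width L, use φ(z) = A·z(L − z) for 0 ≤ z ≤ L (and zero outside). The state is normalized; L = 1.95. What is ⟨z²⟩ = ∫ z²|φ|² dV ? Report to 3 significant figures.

By definition ⟨z²⟩ = ∫ z^2 |φ(z)|² dz.
The ratio of the moment integral to the normalization integral gives ⟨z²⟩ = 2·L^2/7.
With L = 1.95, ⟨z^2⟩ = 1.086.

⟨z^2⟩ ≈ 1.09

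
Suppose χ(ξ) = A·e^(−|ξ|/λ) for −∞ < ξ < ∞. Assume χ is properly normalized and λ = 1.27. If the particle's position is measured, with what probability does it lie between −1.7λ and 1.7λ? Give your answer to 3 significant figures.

P = ∫_{−1.7λ}^{1.7λ} |χ(ξ)|² dξ.
With A² fixed by ∫|χ|² = 1, i.e. A² = (λ)^(−1), substitute and integrate.
By symmetry take twice the ξ ≥ 0 contribution in numerator and denominator; the 2's cancel. Substituting u = ξ/λ, A² and the length scale cancel in the ratio: P = ∫_{0}^{1.7} e^(-2·u) du / ∫_{0}^{∞} e^(-2·u) du.
Using ∫ e^(-2·u) du = -e^(-2·u)/2, the numerator is 1/2 - e^(-17/5)/2 and the denominator is 1/2.
The result is P = 0.9666.

P ≈ 0.967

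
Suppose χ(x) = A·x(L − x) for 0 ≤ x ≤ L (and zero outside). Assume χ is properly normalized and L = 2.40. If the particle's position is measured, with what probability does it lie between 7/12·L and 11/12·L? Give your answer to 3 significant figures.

P ≈ 0.342

P = ∫_{7/12·L}^{11/12·L} |χ(x)|² dx.
With A² fixed by ∫|χ|² = 1, i.e. A² = (L^5/30)^(−1), substitute and integrate.
In terms of u = x/L (A² and the length scale cancel between numerator and denominator), P = [∫_{7/12}^{11/12} u^2·(1 - u)^2 du] / [∫_{0}^{1} u^2·(1 - u)^2 du].
With ∫ u^2·(1 - u)^2 du = u^3·(6·u^2 - 15·u + 10)/30 + C, the region integral is ≈ 0.011384 and the full one is 1/30.
The result is P = 0.3415.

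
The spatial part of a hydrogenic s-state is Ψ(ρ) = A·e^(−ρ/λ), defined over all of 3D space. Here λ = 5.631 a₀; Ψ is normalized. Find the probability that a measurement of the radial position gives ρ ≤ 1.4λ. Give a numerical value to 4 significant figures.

P = ∫ |Ψ|² 4πρ² dρ over ρ ≤ 1.4λ.
Normalization gives A² = 1/(π·λ^3).
Substituting u = ρ/λ, A², 4π and the length scale all cancel in the ratio: P = ∫_{0}^{1.4} u^2·e^(-2·u) du / ∫_{0}^{∞} u^2·e^(-2·u) du.
An antiderivative of u^2·e^(-2·u) is -(2·u^2 + 2·u + 1)·e^(-2·u)/4; evaluating from 0 to 1.4 gives 1/4 - 193·e^(-14/5)/100, while the full integral is 1/4.
Taking the ratio yields P = 0.53055.

P ≈ 0.5305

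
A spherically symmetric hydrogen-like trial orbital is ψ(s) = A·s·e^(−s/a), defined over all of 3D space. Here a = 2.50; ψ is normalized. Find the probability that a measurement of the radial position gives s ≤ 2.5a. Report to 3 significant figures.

P ≈ 0.560

Integrate the radial probability density 4πs²|ψ|² over s ≤ 2.5a.
A² is fixed by ∫₀^∞ 4πs²|ψ|² ds = 1, i.e. A² = (3·π·a^5)^(−1).
Substituting u = s/a, A², 4π and the length scale all cancel in the ratio: P = ∫_{0}^{2.5} u^4·e^(-2·u) du / ∫_{0}^{∞} u^4·e^(-2·u) du.
An antiderivative of u^4·e^(-2·u) is -(u^4/2 + u^3 + 3·u^2/2 + 3·u/2 + 3/4)·e^(-2·u); evaluating from 0 to 2.5 gives 3/4 - 1569·e^(-5)/32, while the full integral is 3/4.
Taking the ratio yields P = 0.5595.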